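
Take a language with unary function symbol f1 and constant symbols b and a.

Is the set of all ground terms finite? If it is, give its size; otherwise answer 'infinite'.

infinite

The signature has at least one function symbol (f1, arity 1) and at least one constant (b).
Iterating f1 gives infinitely many distinct ground terms: b, f1(b), f1(f1(b)), ...
So the Herbrand universe is infinite.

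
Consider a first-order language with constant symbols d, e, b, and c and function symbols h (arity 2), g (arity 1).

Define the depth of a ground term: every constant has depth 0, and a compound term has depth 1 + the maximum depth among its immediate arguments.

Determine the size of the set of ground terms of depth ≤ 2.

If N_k denotes the number of depth-≤k ground terms, the 4 constants give N_0 = 4, and each function symbol of arity r contributes N_{k-1}^r new terms at level k: N_k = 4 + N_{k-1}^2 + N_{k-1}.
N_0 = 4
N_1 = 4 + 4^2 + 4 = 24
N_2 = 4 + 24^2 + 24 = 604

604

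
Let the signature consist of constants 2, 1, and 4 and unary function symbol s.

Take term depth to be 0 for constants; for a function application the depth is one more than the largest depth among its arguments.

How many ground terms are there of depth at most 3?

12

If N_k denotes the number of depth-≤k ground terms, the 3 constants give N_0 = 3, and each function symbol of arity r contributes N_{k-1}^r new terms at level k: N_k = 3 + N_{k-1}.
N_0 = 3
N_1 = 3 + 3 = 6
N_2 = 3 + 6 = 9
N_3 = 3 + 9 = 12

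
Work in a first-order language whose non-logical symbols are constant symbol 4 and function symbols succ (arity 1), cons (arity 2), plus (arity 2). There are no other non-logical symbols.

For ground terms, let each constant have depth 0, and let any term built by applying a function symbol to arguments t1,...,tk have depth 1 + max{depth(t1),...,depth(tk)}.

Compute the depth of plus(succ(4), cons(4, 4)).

depth(succ(4)) = 1 + depth(4) = 1 + 0 = 1
depth(cons(4, 4)) = 1 + max(0, 0) = 1
depth(plus(succ(4), cons(4, 4))) = 1 + max(1, 1) = 2

2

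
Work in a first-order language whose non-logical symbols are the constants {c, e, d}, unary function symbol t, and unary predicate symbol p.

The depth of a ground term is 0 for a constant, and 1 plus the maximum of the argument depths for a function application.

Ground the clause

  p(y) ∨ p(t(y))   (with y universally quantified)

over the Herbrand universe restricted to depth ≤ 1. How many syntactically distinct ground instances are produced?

6

Ground terms of depth ≤ 1:
  If N_k denotes the number of depth-≤k ground terms, the 3 constants give N_0 = 3, and each function symbol of arity r contributes N_{k-1}^r new terms at level k: N_k = 3 + N_{k-1}.
  N_0 = 3
  N_1 = 3 + 3 = 6
So there are 6 ground terms available for substitution.
The body mentions the single quantified variable y; since ground terms form a free algebra, no two substitutions collapse to the same formula.
Number of ground instances = 6.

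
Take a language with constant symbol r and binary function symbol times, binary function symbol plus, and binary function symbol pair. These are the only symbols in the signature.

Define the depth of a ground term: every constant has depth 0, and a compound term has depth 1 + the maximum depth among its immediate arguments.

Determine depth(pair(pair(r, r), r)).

depth(pair(r, r)) = 1 + max(0, 0) = 1
depth(pair(pair(r, r), r)) = 1 + max(1, 0) = 2

2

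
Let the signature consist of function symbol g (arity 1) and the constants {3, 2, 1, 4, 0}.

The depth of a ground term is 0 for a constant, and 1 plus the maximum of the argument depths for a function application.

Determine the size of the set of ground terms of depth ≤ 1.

If N_k denotes the number of depth-≤k ground terms, the 5 constants give N_0 = 5, and each function symbol of arity r contributes N_{k-1}^r new terms at level k: N_k = 5 + N_{k-1}.
N_0 = 5
N_1 = 5 + 5 = 10

10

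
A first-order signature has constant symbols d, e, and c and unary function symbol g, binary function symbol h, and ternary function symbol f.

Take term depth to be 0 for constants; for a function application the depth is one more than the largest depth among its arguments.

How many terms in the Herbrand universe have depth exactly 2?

Write N_k for the number of ground terms of depth ≤ k. A term of depth ≤ k is either a constant or a function symbol applied to arguments of depth ≤ k−1, so N_k = 3 + N_{k-1} + N_{k-1}^2 + N_{k-1}^3.
N_0 = 3
N_1 = 3 + 3 + 3^2 + 3^3 = 42
N_2 = 3 + 42 + 42^2 + 42^3 = 75897
Terms of depth exactly 2: N_2 − N_1 = 75897 − 42 = 75855.

75855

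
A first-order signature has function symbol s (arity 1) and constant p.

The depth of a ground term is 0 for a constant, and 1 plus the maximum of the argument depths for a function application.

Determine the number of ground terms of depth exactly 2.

1

If N_k denotes the number of depth-≤k ground terms, the 1 constant gives N_0 = 1, and each function symbol of arity r contributes N_{k-1}^r new terms at level k: N_k = 1 + N_{k-1}.
N_0 = 1
N_1 = 1 + 1 = 2
N_2 = 1 + 2 = 3
Terms of depth exactly 2: N_2 − N_1 = 3 − 2 = 1.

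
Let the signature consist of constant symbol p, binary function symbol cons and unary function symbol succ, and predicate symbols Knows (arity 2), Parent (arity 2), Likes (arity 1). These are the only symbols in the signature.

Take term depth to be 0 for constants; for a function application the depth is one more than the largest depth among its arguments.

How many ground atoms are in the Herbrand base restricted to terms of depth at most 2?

First count ground terms of depth ≤ 2.
If N_k denotes the number of depth-≤k ground terms, the 1 constant gives N_0 = 1, and each function symbol of arity r contributes N_{k-1}^r new terms at level k: N_k = 1 + N_{k-1}^2 + N_{k-1}.
N_0 = 1
N_1 = 1 + 1^2 + 1 = 3
N_2 = 1 + 3^2 + 3 = 13
So |H| = 13.
Each predicate of arity r yields |H|^r ground atoms (one per choice of an r-tuple from H):
  Knows: 13^2 = 169;  Parent: 13^2 = 169;  Likes: 13
Total ground atoms: 169 + 169 + 13 = 351.

351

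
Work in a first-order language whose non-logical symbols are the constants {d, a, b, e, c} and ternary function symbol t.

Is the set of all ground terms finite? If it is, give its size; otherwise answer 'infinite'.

The signature has at least one function symbol (t, arity 3) and at least one constant (d).
Iterating t gives infinitely many distinct ground terms: d, t(d, d, d), t(t(d, d, d), t(d, d, d), t(d, d, d)), ...
So the Herbrand universe is infinite.

infinite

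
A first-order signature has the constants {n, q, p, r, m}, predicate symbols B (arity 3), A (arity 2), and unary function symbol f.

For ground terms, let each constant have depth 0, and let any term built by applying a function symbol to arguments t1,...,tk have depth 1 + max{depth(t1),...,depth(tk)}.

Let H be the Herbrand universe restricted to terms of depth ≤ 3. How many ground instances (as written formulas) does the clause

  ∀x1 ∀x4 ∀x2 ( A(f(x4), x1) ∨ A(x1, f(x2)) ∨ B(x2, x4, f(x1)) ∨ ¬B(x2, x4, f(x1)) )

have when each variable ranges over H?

8000

Ground terms of depth ≤ 3:
  If N_k denotes the number of depth-≤k ground terms, the 5 constants give N_0 = 5, and each function symbol of arity r contributes N_{k-1}^r new terms at level k: N_k = 5 + N_{k-1}.
  N_0 = 5
  N_1 = 5 + 5 = 10
  N_2 = 5 + 10 = 15
  N_3 = 5 + 15 = 20
So there are 20 ground terms available for substitution.
Each of x1, x4, x2 ranges independently over the available ground terms, and distinct assignments produce distinct instances.
Number of ground instances = 20^3 = 8000.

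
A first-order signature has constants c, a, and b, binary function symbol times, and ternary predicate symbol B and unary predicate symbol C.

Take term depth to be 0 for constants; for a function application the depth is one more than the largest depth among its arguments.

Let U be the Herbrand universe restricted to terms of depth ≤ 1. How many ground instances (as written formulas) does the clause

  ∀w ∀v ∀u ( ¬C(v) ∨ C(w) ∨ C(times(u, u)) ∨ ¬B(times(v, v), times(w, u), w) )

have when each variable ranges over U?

Ground terms of depth ≤ 1:
  Let N_k = |{terms of depth ≤ k}|. Then N_0 = 3 and N_k = 3 + N_{k-1}^2 for k ≥ 1 (one summand per function symbol, arity giving the exponent).
  N_0 = 3
  N_1 = 3 + 3^2 = 12
  Explicitly: c, a, b, times(c, c), times(c, a), times(c, b), times(a, c), times(a, a), times(a, b), times(b, c), times(b, a), times(b, b).
So there are 12 ground terms available for substitution.
The body mentions every one of the 3 quantified variables; since ground terms form a free algebra, no two substitutions collapse to the same formula.
Number of ground instances = 12^3 = 1728.

1728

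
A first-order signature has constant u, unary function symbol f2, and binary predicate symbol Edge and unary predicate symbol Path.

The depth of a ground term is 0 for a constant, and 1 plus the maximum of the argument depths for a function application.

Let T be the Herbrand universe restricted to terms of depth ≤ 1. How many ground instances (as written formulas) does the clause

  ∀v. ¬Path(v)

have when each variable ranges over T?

2

Ground terms of depth ≤ 1:
  Write N_k for the number of ground terms of depth ≤ k. A term of depth ≤ k is either a constant or a function symbol applied to arguments of depth ≤ k−1, so N_k = 1 + N_{k-1}.
  N_0 = 1
  N_1 = 1 + 1 = 2
  Explicitly: u, f2(u).
So there are 2 ground terms available for substitution.
The variable v ranges independently over the available ground terms, and distinct assignments produce distinct instances.
Number of ground instances = 2.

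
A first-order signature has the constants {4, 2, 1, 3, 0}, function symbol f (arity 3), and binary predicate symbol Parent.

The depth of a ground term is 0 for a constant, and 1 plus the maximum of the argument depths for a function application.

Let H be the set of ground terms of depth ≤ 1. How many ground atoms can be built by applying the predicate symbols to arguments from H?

First count ground terms of depth ≤ 1.
Let N_k = |{terms of depth ≤ k}|. Then N_0 = 5 and N_k = 5 + N_{k-1}^3 for k ≥ 1 (one summand per function symbol, arity giving the exponent).
N_0 = 5
N_1 = 5 + 5^3 = 130
So |H| = 130.
A ground atom is a predicate applied to a tuple of terms from H, so the count is the sum over predicates of |H|^arity:
  Parent: 130^2 = 16900
Total ground atoms: 16900.

16900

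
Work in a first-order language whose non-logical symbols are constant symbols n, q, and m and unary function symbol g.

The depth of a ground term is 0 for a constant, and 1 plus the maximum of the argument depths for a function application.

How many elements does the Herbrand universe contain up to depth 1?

6

Write N_k for the number of ground terms of depth ≤ k. A term of depth ≤ k is either a constant or a function symbol applied to arguments of depth ≤ k−1, so N_k = 3 + N_{k-1}.
N_0 = 3
N_1 = 3 + 3 = 6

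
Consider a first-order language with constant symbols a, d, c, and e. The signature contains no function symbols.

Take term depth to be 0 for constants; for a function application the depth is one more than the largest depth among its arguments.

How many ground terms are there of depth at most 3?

4

With no function symbols every ground term is a constant, so there are exactly 4 ground terms at every depth bound.
N_0 = 4
N_1 = 4
N_2 = 4
N_3 = 4
Explicitly: a, d, c, e.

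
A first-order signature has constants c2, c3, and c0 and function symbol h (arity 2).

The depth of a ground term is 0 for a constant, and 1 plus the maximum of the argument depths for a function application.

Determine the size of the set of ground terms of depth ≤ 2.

Let N_k = |{terms of depth ≤ k}|. Then N_0 = 3 and N_k = 3 + N_{k-1}^2 for k ≥ 1 (one summand per function symbol, arity giving the exponent).
N_0 = 3
N_1 = 3 + 3^2 = 12
N_2 = 3 + 12^2 = 147

147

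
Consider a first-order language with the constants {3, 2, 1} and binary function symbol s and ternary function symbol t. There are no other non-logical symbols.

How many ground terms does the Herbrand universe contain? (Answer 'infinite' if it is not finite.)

The signature has at least one function symbol (s, arity 2) and at least one constant (3).
Iterating s gives infinitely many distinct ground terms: 3, s(3, 3), s(s(3, 3), s(3, 3)), ...
So the Herbrand universe is infinite.

infinite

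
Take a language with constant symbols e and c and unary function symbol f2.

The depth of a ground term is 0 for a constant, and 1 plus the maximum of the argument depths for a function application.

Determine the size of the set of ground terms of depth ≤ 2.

6

Count level by level. With function symbols f2/1, the terms of depth ≤ k are the 2 constants together with each function applied to depth-≤(k−1) tuples, so N_k = 2 + N_{k-1}.
N_0 = 2
N_1 = 2 + 2 = 4
N_2 = 2 + 4 = 6
Explicitly: e, c, f2(e), f2(c), f2(f2(e)), f2(f2(c)).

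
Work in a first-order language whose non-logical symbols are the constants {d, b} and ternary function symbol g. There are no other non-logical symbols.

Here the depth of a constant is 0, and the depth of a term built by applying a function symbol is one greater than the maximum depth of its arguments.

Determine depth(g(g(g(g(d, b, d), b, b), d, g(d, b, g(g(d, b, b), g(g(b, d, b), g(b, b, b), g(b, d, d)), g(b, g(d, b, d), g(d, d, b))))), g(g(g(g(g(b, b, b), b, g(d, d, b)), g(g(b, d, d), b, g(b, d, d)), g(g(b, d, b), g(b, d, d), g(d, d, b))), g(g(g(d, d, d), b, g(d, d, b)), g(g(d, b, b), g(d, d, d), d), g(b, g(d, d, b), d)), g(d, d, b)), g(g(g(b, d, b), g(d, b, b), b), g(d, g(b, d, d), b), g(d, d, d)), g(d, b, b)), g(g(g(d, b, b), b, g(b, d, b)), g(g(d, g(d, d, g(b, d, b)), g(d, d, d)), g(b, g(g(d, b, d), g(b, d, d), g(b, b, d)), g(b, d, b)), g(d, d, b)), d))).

6

depth(g(d, b, d)) = 1 + max(0, 0, 0) = 1
depth(g(g(d, b, d), b, b)) = 1 + max(1, 0, 0) = 2
depth(g(d, b, b)) = 1 + max(0, 0, 0) = 1
depth(g(b, d, b)) = 1 + max(0, 0, 0) = 1
depth(g(b, b, b)) = 1 + max(0, 0, 0) = 1
depth(g(b, d, d)) = 1 + max(0, 0, 0) = 1
depth(g(g(b, d, b), g(b, b, b), g(b, d, d))) = 1 + max(1, 1, 1) = 2
depth(g(d, d, b)) = 1 + max(0, 0, 0) = 1
depth(g(b, g(d, b, d), g(d, d, b))) = 1 + max(0, 1, 1) = 2
depth(g(g(d, b, b), g(g(b, d, b), g(b, b, b), g(b, d, d)), g(b, g(d, b, d), g(d, d, b)))) = 1 + max(1, 2, 2) = 3
depth(g(d, b, g(g(d, b, b), g(g(b, d, b), g(b, b, b), g(b, d, d)), g(b, g(d, b, d), g(d, d, b))))) = 1 + max(0, 0, 3) = 4
depth(g(g(g(d, b, d), b, b), d, g(d, b, g(g(d, b, b), g(g(b, d, b), g(b, b, b), g(b, d, d)), g(b, g(d, b, d), g(d, d, b)))))) = 1 + max(2, 0, 4) = 5
depth(g(g(b, b, b), b, g(d, d, b))) = 1 + max(1, 0, 1) = 2
depth(g(g(b, d, d), b, g(b, d, d))) = 1 + max(1, 0, 1) = 2
depth(g(g(b, d, b), g(b, d, d), g(d, d, b))) = 1 + max(1, 1, 1) = 2
depth(g(g(g(b, b, b), b, g(d, d, b)), g(g(b, d, d), b, g(b, d, d)), g(g(b, d, b), g(b, d, d), g(d, d, b)))) = 1 + max(2, 2, 2) = 3
depth(g(d, d, d)) = 1 + max(0, 0, 0) = 1
depth(g(g(d, d, d), b, g(d, d, b))) = 1 + max(1, 0, 1) = 2
depth(g(g(d, b, b), g(d, d, d), d)) = 1 + max(1, 1, 0) = 2
depth(g(b, g(d, d, b), d)) = 1 + max(0, 1, 0) = 2
depth(g(g(g(d, d, d), b, g(d, d, b)), g(g(d, b, b), g(d, d, d), d), g(b, g(d, d, b), d))) = 1 + max(2, 2, 2) = 3
depth(g(g(g(g(b, b, b), b, g(d, d, b)), g(g(b, d, d), b, g(b, d, d)), g(g(b, d, b), g(b, d, d), g(d, d, b))), g(g(g(d, d, d), b, g(d, d, b)), g(g(d, b, b), g(d, d, d), d), g(b, g(d, d, b), d)), g(d, d, b))) = 1 + max(3, 3, 1) = 4
depth(g(g(b, d, b), g(d, b, b), b)) = 1 + max(1, 1, 0) = 2
depth(g(d, g(b, d, d), b)) = 1 + max(0, 1, 0) = 2
depth(g(g(g(b, d, b), g(d, b, b), b), g(d, g(b, d, d), b), g(d, d, d))) = 1 + max(2, 2, 1) = 3
depth(g(g(g(g(g(b, b, b), b, g(d, d, b)), g(g(b, d, d), b, g(b, d, d)), g(g(b, d, b), g(b, d, d), g(d, d, b))), g(g(g(d, d, d), b, g(d, d, b)), g(g(d, b, b), g(d, d, d), d), g(b, g(d, d, b), d)), g(d, d, b)), g(g(g(b, d, b), g(d, b, b), b), g(d, g(b, d, d), b), g(d, d, d)), g(d, b, b))) = 1 + max(4, 3, 1) = 5
depth(g(g(d, b, b), b, g(b, d, b))) = 1 + max(1, 0, 1) = 2
depth(g(d, d, g(b, d, b))) = 1 + max(0, 0, 1) = 2
depth(g(d, g(d, d, g(b, d, b)), g(d, d, d))) = 1 + max(0, 2, 1) = 3
depth(g(b, b, d)) = 1 + max(0, 0, 0) = 1
depth(g(g(d, b, d), g(b, d, d), g(b, b, d))) = 1 + max(1, 1, 1) = 2
depth(g(b, g(g(d, b, d), g(b, d, d), g(b, b, d)), g(b, d, b))) = 1 + max(0, 2, 1) = 3
depth(g(g(d, g(d, d, g(b, d, b)), g(d, d, d)), g(b, g(g(d, b, d), g(b, d, d), g(b, b, d)), g(b, d, b)), g(d, d, b))) = 1 + max(3, 3, 1) = 4
depth(g(g(g(d, b, b), b, g(b, d, b)), g(g(d, g(d, d, g(b, d, b)), g(d, d, d)), g(b, g(g(d, b, d), g(b, d, d), g(b, b, d)), g(b, d, b)), g(d, d, b)), d)) = 1 + max(2, 4, 0) = 5
depth(g(g(g(g(d, b, d), b, b), d, g(d, b, g(g(d, b, b), g(g(b, d, b), g(b, b, b), g(b, d, d)), g(b, g(d, b, d), g(d, d, b))))), g(g(g(g(g(b, b, b), b, g(d, d, b)), g(g(b, d, d), b, g(b, d, d)), g(g(b, d, b), g(b, d, d), g(d, d, b))), g(g(g(d, d, d), b, g(d, d, b)), g(g(d, b, b), g(d, d, d), d), g(b, g(d, d, b), d)), g(d, d, b)), g(g(g(b, d, b), g(d, b, b), b), g(d, g(b, d, d), b), g(d, d, d)), g(d, b, b)), g(g(g(d, b, b), b, g(b, d, b)), g(g(d, g(d, d, g(b, d, b)), g(d, d, d)), g(b, g(g(d, b, d), g(b, d, d), g(b, b, d)), g(b, d, b)), g(d, d, b)), d))) = 1 + max(5, 5, 5) = 6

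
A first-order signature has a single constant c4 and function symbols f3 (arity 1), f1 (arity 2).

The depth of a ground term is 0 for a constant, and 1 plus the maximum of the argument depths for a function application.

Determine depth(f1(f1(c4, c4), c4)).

depth(f1(c4, c4)) = 1 + max(0, 0) = 1
depth(f1(f1(c4, c4), c4)) = 1 + max(1, 0) = 2

2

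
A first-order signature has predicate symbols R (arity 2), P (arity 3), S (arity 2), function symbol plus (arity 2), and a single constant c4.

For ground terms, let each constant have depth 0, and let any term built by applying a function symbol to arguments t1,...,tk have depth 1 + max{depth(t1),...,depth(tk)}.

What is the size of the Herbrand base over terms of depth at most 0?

First count ground terms of depth ≤ 0.
Write N_k for the number of ground terms of depth ≤ k. A term of depth ≤ k is either a constant or a function symbol applied to arguments of depth ≤ k−1, so N_k = 1 + N_{k-1}^2.
N_0 = 1
So |H| = 1.
For each predicate symbol, the number of ground atoms is |H| raised to its arity; summing:
  R: 1^2 = 1;  P: 1^3 = 1;  S: 1^2 = 1
Total ground atoms: 1 + 1 + 1 = 3.

3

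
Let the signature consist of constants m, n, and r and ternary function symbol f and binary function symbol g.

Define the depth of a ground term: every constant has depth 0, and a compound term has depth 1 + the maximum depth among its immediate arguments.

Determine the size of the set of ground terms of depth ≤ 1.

39

Let N_k count ground terms of depth at most k. Each non-constant term of depth ≤ k is some function symbol applied to depth-≤(k−1) arguments, giving N_k = 3 + N_{k-1}^3 + N_{k-1}^2.
N_0 = 3
N_1 = 3 + 3^3 + 3^2 = 39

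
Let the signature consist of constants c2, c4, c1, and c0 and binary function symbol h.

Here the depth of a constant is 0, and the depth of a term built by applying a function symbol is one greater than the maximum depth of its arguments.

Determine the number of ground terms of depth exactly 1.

16

Write N_k for the number of ground terms of depth ≤ k. A term of depth ≤ k is either a constant or a function symbol applied to arguments of depth ≤ k−1, so N_k = 4 + N_{k-1}^2.
N_0 = 4
N_1 = 4 + 4^2 = 20
Terms of depth exactly 1: N_1 − N_0 = 20 − 4 = 16.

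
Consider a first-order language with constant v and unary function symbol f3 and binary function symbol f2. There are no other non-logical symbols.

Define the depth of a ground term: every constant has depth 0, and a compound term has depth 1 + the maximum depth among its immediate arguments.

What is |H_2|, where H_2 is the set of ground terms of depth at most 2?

Count level by level. With function symbols f3/1, f2/2, the terms of depth ≤ k are the 1 constant together with each function applied to depth-≤(k−1) tuples, so N_k = 1 + N_{k-1} + N_{k-1}^2.
N_0 = 1
N_1 = 1 + 1 + 1^2 = 3
N_2 = 1 + 3 + 3^2 = 13

13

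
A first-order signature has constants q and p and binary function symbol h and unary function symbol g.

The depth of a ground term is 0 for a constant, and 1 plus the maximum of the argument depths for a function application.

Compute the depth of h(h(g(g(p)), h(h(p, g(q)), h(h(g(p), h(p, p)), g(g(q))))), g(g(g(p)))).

depth(g(p)) = 1 + depth(p) = 1 + 0 = 1
depth(g(g(p))) = 1 + depth(g(p)) = 1 + 1 = 2
depth(g(q)) = 1 + depth(q) = 1 + 0 = 1
depth(h(p, g(q))) = 1 + max(0, 1) = 2
depth(h(p, p)) = 1 + max(0, 0) = 1
depth(h(g(p), h(p, p))) = 1 + max(1, 1) = 2
depth(g(g(q))) = 1 + depth(g(q)) = 1 + 1 = 2
depth(h(h(g(p), h(p, p)), g(g(q)))) = 1 + max(2, 2) = 3
depth(h(h(p, g(q)), h(h(g(p), h(p, p)), g(g(q))))) = 1 + max(2, 3) = 4
depth(h(g(g(p)), h(h(p, g(q)), h(h(g(p), h(p, p)), g(g(q)))))) = 1 + max(2, 4) = 5
depth(g(g(g(p)))) = 1 + depth(g(g(p))) = 1 + 2 = 3
depth(h(h(g(g(p)), h(h(p, g(q)), h(h(g(p), h(p, p)), g(g(q))))), g(g(g(p))))) = 1 + max(5, 3) = 6

6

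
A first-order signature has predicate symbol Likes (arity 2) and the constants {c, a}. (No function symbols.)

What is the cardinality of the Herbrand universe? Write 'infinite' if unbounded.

There are no function symbols, so every ground term is one of the 2 constants.
The Herbrand universe is {c, a}, which is finite with 2 elements.

2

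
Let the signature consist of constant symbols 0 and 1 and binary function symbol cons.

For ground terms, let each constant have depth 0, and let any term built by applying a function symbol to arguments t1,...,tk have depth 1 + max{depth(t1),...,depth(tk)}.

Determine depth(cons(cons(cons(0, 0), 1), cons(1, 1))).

depth(cons(0, 0)) = 1 + max(0, 0) = 1
depth(cons(cons(0, 0), 1)) = 1 + max(1, 0) = 2
depth(cons(1, 1)) = 1 + max(0, 0) = 1
depth(cons(cons(cons(0, 0), 1), cons(1, 1))) = 1 + max(2, 1) = 3

3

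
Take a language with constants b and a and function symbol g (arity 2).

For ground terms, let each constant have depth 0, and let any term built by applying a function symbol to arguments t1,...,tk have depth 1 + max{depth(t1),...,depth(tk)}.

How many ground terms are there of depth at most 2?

Let N_k count ground terms of depth at most k. Each non-constant term of depth ≤ k is some function symbol applied to depth-≤(k−1) arguments, giving N_k = 2 + N_{k-1}^2.
N_0 = 2
N_1 = 2 + 2^2 = 6
N_2 = 2 + 6^2 = 38

38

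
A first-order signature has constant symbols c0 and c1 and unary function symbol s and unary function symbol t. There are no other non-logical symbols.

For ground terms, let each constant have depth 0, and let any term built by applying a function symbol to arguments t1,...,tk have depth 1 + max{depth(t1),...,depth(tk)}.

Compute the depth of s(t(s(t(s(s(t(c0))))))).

7

depth(t(c0)) = 1 + depth(c0) = 1 + 0 = 1
depth(s(t(c0))) = 1 + depth(t(c0)) = 1 + 1 = 2
depth(s(s(t(c0)))) = 1 + depth(s(t(c0))) = 1 + 2 = 3
depth(t(s(s(t(c0))))) = 1 + depth(s(s(t(c0)))) = 1 + 3 = 4
depth(s(t(s(s(t(c0)))))) = 1 + depth(t(s(s(t(c0))))) = 1 + 4 = 5
depth(t(s(t(s(s(t(c0))))))) = 1 + depth(s(t(s(s(t(c0)))))) = 1 + 5 = 6
depth(s(t(s(t(s(s(t(c0)))))))) = 1 + depth(t(s(t(s(s(t(c0))))))) = 1 + 6 = 7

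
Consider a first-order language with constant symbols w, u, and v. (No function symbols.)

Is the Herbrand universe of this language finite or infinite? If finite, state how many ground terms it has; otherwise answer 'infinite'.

There are no function symbols, so every ground term is one of the 3 constants.
The Herbrand universe is {w, u, v}, which is finite with 3 elements.

3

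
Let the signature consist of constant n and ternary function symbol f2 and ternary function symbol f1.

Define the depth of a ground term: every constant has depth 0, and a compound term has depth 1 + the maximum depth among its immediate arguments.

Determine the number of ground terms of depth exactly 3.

332696

If N_k denotes the number of depth-≤k ground terms, the 1 constant gives N_0 = 1, and each function symbol of arity r contributes N_{k-1}^r new terms at level k: N_k = 1 + N_{k-1}^3 + N_{k-1}^3.
N_0 = 1
N_1 = 1 + 1^3 + 1^3 = 3
N_2 = 1 + 3^3 + 3^3 = 55
N_3 = 1 + 55^3 + 55^3 = 332751
Terms of depth exactly 3: N_3 − N_2 = 332751 − 55 = 332696.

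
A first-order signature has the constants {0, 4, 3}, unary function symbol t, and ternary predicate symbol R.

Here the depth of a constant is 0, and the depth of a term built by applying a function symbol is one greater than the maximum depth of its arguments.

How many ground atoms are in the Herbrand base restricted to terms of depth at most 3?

1728

First count ground terms of depth ≤ 3.
Count level by level. With function symbols t/1, the terms of depth ≤ k are the 3 constants together with each function applied to depth-≤(k−1) tuples, so N_k = 3 + N_{k-1}.
N_0 = 3
N_1 = 3 + 3 = 6
N_2 = 3 + 6 = 9
N_3 = 3 + 9 = 12
So |H| = 12.
A ground atom is a predicate applied to a tuple of terms from H, so the count is the sum over predicates of |H|^arity:
  R: 12^3 = 1728
Total ground atoms: 1728.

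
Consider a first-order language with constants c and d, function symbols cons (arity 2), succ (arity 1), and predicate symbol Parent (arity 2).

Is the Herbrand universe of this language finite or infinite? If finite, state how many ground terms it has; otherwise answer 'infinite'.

infinite

The signature has at least one function symbol (cons, arity 2) and at least one constant (c).
Iterating cons gives infinitely many distinct ground terms: c, cons(c, c), cons(cons(c, c), cons(c, c)), ...
So the Herbrand universe is infinite.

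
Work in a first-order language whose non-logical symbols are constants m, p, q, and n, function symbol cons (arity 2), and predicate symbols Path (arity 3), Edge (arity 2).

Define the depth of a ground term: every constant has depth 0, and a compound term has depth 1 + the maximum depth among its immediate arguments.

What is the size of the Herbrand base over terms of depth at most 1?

8400

First count ground terms of depth ≤ 1.
Let N_k = |{terms of depth ≤ k}|. Then N_0 = 4 and N_k = 4 + N_{k-1}^2 for k ≥ 1 (one summand per function symbol, arity giving the exponent).
N_0 = 4
N_1 = 4 + 4^2 = 20
So |H| = 20.
For each predicate symbol, the number of ground atoms is |H| raised to its arity; summing:
  Path: 20^3 = 8000;  Edge: 20^2 = 400
Total ground atoms: 8000 + 400 = 8400.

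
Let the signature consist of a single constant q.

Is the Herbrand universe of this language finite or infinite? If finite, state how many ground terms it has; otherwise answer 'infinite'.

1

There are no function symbols, so the only ground term is the single constant.
The Herbrand universe is {q}, finite with 1 element.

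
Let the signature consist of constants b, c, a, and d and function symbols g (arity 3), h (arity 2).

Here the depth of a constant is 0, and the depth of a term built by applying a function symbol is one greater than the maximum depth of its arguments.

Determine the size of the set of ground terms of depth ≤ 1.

84

Write N_k for the number of ground terms of depth ≤ k. A term of depth ≤ k is either a constant or a function symbol applied to arguments of depth ≤ k−1, so N_k = 4 + N_{k-1}^3 + N_{k-1}^2.
N_0 = 4
N_1 = 4 + 4^3 + 4^2 = 84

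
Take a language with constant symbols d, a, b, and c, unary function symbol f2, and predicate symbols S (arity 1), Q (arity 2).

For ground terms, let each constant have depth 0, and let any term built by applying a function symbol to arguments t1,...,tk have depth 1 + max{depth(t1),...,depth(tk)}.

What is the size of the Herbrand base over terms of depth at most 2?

156

First count ground terms of depth ≤ 2.
Write N_k for the number of ground terms of depth ≤ k. A term of depth ≤ k is either a constant or a function symbol applied to arguments of depth ≤ k−1, so N_k = 4 + N_{k-1}.
N_0 = 4
N_1 = 4 + 4 = 8
N_2 = 4 + 8 = 12
So |H| = 12.
For each predicate symbol, the number of ground atoms is |H| raised to its arity; summing:
  S: 12;  Q: 12^2 = 144
Total ground atoms: 12 + 144 = 156.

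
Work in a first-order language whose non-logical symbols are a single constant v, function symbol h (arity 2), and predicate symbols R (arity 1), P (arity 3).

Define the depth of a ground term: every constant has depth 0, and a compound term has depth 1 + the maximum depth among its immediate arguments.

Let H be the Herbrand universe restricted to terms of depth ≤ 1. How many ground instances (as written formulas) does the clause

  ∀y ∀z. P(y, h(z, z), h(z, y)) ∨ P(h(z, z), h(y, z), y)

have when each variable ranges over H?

Ground terms of depth ≤ 1:
  Count level by level. With function symbols h/2, the terms of depth ≤ k are the 1 constant together with each function applied to depth-≤(k−1) tuples, so N_k = 1 + N_{k-1}^2.
  N_0 = 1
  N_1 = 1 + 1^2 = 2
  Explicitly: v, h(v, v).
So there are 2 ground terms available for substitution.
The clause has 2 distinct variables (y, z), each appearing in the body. In the free term algebra distinct substitutions yield syntactically distinct ground instances.
Number of ground instances = 2^2 = 4.

4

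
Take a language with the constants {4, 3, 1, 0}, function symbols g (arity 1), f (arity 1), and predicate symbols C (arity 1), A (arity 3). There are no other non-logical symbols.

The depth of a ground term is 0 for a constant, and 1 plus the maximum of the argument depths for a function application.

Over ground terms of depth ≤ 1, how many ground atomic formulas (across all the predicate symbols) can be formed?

1740

First count ground terms of depth ≤ 1.
Write N_k for the number of ground terms of depth ≤ k. A term of depth ≤ k is either a constant or a function symbol applied to arguments of depth ≤ k−1, so N_k = 4 + N_{k-1} + N_{k-1}.
N_0 = 4
N_1 = 4 + 4 + 4 = 12
Explicitly: 4, 3, 1, 0, g(4), g(3), g(1), g(0), f(4), f(3), f(1), f(0).
So |H| = 12.
For each predicate symbol, the number of ground atoms is |H| raised to its arity; summing:
  C: 12;  A: 12^3 = 1728
Total ground atoms: 12 + 1728 = 1740.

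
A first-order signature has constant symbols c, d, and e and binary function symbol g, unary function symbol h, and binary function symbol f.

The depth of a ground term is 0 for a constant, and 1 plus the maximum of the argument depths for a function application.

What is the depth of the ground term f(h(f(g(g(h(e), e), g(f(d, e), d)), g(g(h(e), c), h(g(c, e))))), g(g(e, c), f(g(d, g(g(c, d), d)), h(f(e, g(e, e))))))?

depth(h(e)) = 1 + depth(e) = 1 + 0 = 1
depth(g(h(e), e)) = 1 + max(1, 0) = 2
depth(f(d, e)) = 1 + max(0, 0) = 1
depth(g(f(d, e), d)) = 1 + max(1, 0) = 2
depth(g(g(h(e), e), g(f(d, e), d))) = 1 + max(2, 2) = 3
depth(g(h(e), c)) = 1 + max(1, 0) = 2
depth(g(c, e)) = 1 + max(0, 0) = 1
depth(h(g(c, e))) = 1 + depth(g(c, e)) = 1 + 1 = 2
depth(g(g(h(e), c), h(g(c, e)))) = 1 + max(2, 2) = 3
depth(f(g(g(h(e), e), g(f(d, e), d)), g(g(h(e), c), h(g(c, e))))) = 1 + max(3, 3) = 4
depth(h(f(g(g(h(e), e), g(f(d, e), d)), g(g(h(e), c), h(g(c, e)))))) = 1 + depth(f(g(g(h(e), e), g(f(d, e), d)), g(g(h(e), c), h(g(c, e))))) = 1 + 4 = 5
depth(g(e, c)) = 1 + max(0, 0) = 1
depth(g(c, d)) = 1 + max(0, 0) = 1
depth(g(g(c, d), d)) = 1 + max(1, 0) = 2
depth(g(d, g(g(c, d), d))) = 1 + max(0, 2) = 3
depth(g(e, e)) = 1 + max(0, 0) = 1
depth(f(e, g(e, e))) = 1 + max(0, 1) = 2
depth(h(f(e, g(e, e)))) = 1 + depth(f(e, g(e, e))) = 1 + 2 = 3
depth(f(g(d, g(g(c, d), d)), h(f(e, g(e, e))))) = 1 + max(3, 3) = 4
depth(g(g(e, c), f(g(d, g(g(c, d), d)), h(f(e, g(e, e)))))) = 1 + max(1, 4) = 5
depth(f(h(f(g(g(h(e), e), g(f(d, e), d)), g(g(h(e), c), h(g(c, e))))), g(g(e, c), f(g(d, g(g(c, d), d)), h(f(e, g(e, e))))))) = 1 + max(5, 5) = 6

6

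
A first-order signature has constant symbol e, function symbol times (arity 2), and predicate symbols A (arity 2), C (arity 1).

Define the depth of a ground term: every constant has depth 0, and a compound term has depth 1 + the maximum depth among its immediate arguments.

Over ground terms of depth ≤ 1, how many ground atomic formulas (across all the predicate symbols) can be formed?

6

First count ground terms of depth ≤ 1.
Let N_k = |{terms of depth ≤ k}|. Then N_0 = 1 and N_k = 1 + N_{k-1}^2 for k ≥ 1 (one summand per function symbol, arity giving the exponent).
N_0 = 1
N_1 = 1 + 1^2 = 2
So |H| = 2.
A ground atom is a predicate applied to a tuple of terms from H, so the count is the sum over predicates of |H|^arity:
  A: 2^2 = 4;  C: 2
Total ground atoms: 4 + 2 = 6.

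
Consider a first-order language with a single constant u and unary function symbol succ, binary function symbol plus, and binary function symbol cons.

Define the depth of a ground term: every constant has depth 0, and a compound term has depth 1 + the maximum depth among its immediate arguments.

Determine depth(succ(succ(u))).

2

depth(succ(u)) = 1 + depth(u) = 1 + 0 = 1
depth(succ(succ(u))) = 1 + depth(succ(u)) = 1 + 1 = 2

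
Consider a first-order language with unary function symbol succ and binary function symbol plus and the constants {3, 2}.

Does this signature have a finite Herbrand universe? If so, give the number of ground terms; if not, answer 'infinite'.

The signature has at least one function symbol (succ, arity 1) and at least one constant (3).
Iterating succ gives infinitely many distinct ground terms: 3, succ(3), succ(succ(3)), ...
So the Herbrand universe is infinite.

infinite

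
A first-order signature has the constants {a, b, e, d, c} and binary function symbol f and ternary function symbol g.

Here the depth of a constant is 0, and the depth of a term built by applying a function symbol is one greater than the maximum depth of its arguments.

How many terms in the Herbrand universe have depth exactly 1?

Write N_k for the number of ground terms of depth ≤ k. A term of depth ≤ k is either a constant or a function symbol applied to arguments of depth ≤ k−1, so N_k = 5 + N_{k-1}^2 + N_{k-1}^3.
N_0 = 5
N_1 = 5 + 5^2 + 5^3 = 155
Terms of depth exactly 1: N_1 − N_0 = 155 − 5 = 150.

150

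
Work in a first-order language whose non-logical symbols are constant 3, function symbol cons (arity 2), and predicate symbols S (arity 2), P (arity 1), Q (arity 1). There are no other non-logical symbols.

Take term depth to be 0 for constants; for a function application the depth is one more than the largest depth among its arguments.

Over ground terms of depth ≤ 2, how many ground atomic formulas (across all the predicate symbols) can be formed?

35

First count ground terms of depth ≤ 2.
Count level by level. With function symbols cons/2, the terms of depth ≤ k are the 1 constant together with each function applied to depth-≤(k−1) tuples, so N_k = 1 + N_{k-1}^2.
N_0 = 1
N_1 = 1 + 1^2 = 2
N_2 = 1 + 2^2 = 5
So |H| = 5.
For each predicate symbol, the number of ground atoms is |H| raised to its arity; summing:
  S: 5^2 = 25;  P: 5;  Q: 5
Total ground atoms: 25 + 5 + 5 = 35.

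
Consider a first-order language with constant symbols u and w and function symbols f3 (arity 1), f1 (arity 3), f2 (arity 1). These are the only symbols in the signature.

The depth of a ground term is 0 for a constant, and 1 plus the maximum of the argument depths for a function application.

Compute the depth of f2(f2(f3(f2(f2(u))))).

5

depth(f2(u)) = 1 + depth(u) = 1 + 0 = 1
depth(f2(f2(u))) = 1 + depth(f2(u)) = 1 + 1 = 2
depth(f3(f2(f2(u)))) = 1 + depth(f2(f2(u))) = 1 + 2 = 3
depth(f2(f3(f2(f2(u))))) = 1 + depth(f3(f2(f2(u)))) = 1 + 3 = 4
depth(f2(f2(f3(f2(f2(u)))))) = 1 + depth(f2(f3(f2(f2(u))))) = 1 + 4 = 5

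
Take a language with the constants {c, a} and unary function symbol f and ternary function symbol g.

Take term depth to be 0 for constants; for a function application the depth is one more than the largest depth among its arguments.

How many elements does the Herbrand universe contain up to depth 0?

2

Write N_k for the number of ground terms of depth ≤ k. A term of depth ≤ k is either a constant or a function symbol applied to arguments of depth ≤ k−1, so N_k = 2 + N_{k-1} + N_{k-1}^3.
N_0 = 2
Explicitly: c, a.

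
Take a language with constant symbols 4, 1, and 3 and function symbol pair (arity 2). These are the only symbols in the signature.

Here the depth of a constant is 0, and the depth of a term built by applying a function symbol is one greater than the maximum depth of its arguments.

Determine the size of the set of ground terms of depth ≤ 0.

3

Write N_k for the number of ground terms of depth ≤ k. A term of depth ≤ k is either a constant or a function symbol applied to arguments of depth ≤ k−1, so N_k = 3 + N_{k-1}^2.
N_0 = 3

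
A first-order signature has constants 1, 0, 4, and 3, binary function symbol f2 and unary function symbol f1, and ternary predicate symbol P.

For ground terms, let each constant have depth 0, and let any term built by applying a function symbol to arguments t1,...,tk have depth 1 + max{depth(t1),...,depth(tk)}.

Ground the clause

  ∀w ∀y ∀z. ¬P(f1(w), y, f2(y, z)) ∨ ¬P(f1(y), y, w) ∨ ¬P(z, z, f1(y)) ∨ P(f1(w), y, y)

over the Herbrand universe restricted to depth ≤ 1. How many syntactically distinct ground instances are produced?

13824

Ground terms of depth ≤ 1:
  Count level by level. With function symbols f2/2, f1/1, the terms of depth ≤ k are the 4 constants together with each function applied to depth-≤(k−1) tuples, so N_k = 4 + N_{k-1}^2 + N_{k-1}.
  N_0 = 4
  N_1 = 4 + 4^2 + 4 = 24
So there are 24 ground terms available for substitution.
Each of w, y, z ranges independently over the available ground terms, and distinct assignments produce distinct instances.
Number of ground instances = 24^3 = 13824.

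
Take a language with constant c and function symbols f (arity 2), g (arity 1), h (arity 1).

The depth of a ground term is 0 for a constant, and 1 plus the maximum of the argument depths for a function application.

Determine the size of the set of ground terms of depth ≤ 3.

676

Let N_k = |{terms of depth ≤ k}|. Then N_0 = 1 and N_k = 1 + N_{k-1}^2 + N_{k-1} + N_{k-1} for k ≥ 1 (one summand per function symbol, arity giving the exponent).
N_0 = 1
N_1 = 1 + 1^2 + 1 + 1 = 4
N_2 = 1 + 4^2 + 4 + 4 = 25
N_3 = 1 + 25^2 + 25 + 25 = 676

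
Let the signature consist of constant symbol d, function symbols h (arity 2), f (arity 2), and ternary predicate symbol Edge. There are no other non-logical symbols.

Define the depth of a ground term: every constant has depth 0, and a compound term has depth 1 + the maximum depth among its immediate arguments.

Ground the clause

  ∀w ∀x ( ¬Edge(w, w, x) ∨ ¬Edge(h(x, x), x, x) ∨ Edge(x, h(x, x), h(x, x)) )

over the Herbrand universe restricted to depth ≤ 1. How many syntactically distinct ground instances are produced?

9

Ground terms of depth ≤ 1:
  If N_k denotes the number of depth-≤k ground terms, the 1 constant gives N_0 = 1, and each function symbol of arity r contributes N_{k-1}^r new terms at level k: N_k = 1 + N_{k-1}^2 + N_{k-1}^2.
  N_0 = 1
  N_1 = 1 + 1^2 + 1^2 = 3
  Explicitly: d, h(d, d), f(d, d).
So there are 3 ground terms available for substitution.
The body mentions every one of the 2 quantified variables; since ground terms form a free algebra, no two substitutions collapse to the same formula.
Number of ground instances = 3^2 = 9.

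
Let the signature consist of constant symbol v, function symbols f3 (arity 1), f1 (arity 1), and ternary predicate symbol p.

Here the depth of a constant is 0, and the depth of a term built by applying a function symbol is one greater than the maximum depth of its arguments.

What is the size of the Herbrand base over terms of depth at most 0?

First count ground terms of depth ≤ 0.
Let N_k count ground terms of depth at most k. Each non-constant term of depth ≤ k is some function symbol applied to depth-≤(k−1) arguments, giving N_k = 1 + N_{k-1} + N_{k-1}.
N_0 = 1
So |H| = 1.
Each predicate of arity r yields |H|^r ground atoms (one per choice of an r-tuple from H):
  p: 1^3 = 1
Total ground atoms: 1.

1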